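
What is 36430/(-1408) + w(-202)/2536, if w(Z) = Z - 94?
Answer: -5800203/223168 ≈ -25.990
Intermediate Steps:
w(Z) = -94 + Z
36430/(-1408) + w(-202)/2536 = 36430/(-1408) + (-94 - 202)/2536 = 36430*(-1/1408) - 296*1/2536 = -18215/704 - 37/317 = -5800203/223168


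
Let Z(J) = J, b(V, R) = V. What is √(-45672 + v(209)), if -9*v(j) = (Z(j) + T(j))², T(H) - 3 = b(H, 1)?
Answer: 767*I/3 ≈ 255.67*I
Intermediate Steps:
T(H) = 3 + H
v(j) = -(3 + 2*j)²/9 (v(j) = -(j + (3 + j))²/9 = -(3 + 2*j)²/9)
√(-45672 + v(209)) = √(-45672 - (3 + 2*209)²/9) = √(-45672 - (3 + 418)²/9) = √(-45672 - ⅑*421²) = √(-45672 - ⅑*177241) = √(-45672 - 177241/9) = √(-588289/9) = 767*I/3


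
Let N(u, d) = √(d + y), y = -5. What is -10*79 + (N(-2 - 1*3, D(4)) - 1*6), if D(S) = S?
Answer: -796 + I ≈ -796.0 + 1.0*I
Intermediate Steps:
N(u, d) = √(-5 + d) (N(u, d) = √(d - 5) = √(-5 + d))
-10*79 + (N(-2 - 1*3, D(4)) - 1*6) = -10*79 + (√(-5 + 4) - 1*6) = -790 + (√(-1) - 6) = -790 + (I - 6) = -790 + (-6 + I) = -796 + I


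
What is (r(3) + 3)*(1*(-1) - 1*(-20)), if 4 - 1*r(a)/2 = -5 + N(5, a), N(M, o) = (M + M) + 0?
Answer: 19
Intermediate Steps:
N(M, o) = 2*M (N(M, o) = 2*M + 0 = 2*M)
r(a) = -2 (r(a) = 8 - 2*(-5 + 2*5) = 8 - 2*(-5 + 10) = 8 - 2*5 = 8 - 10 = -2)
(r(3) + 3)*(1*(-1) - 1*(-20)) = (-2 + 3)*(1*(-1) - 1*(-20)) = 1*(-1 + 20) = 1*19 = 19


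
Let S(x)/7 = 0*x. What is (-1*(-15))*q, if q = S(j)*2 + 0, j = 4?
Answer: 0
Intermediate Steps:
S(x) = 0 (S(x) = 7*(0*x) = 7*0 = 0)
q = 0 (q = 0*2 + 0 = 0 + 0 = 0)
(-1*(-15))*q = -1*(-15)*0 = 15*0 = 0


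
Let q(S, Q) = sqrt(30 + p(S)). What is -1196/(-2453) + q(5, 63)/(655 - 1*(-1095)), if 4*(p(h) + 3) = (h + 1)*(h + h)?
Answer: 1196/2453 + sqrt(42)/1750 ≈ 0.49127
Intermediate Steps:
p(h) = -3 + h*(1 + h)/2 (p(h) = -3 + ((h + 1)*(h + h))/4 = -3 + ((1 + h)*(2*h))/4 = -3 + (2*h*(1 + h))/4 = -3 + h*(1 + h)/2)
q(S, Q) = sqrt(27 + S/2 + S**2/2) (q(S, Q) = sqrt(30 + (-3 + S/2 + S**2/2)) = sqrt(27 + S/2 + S**2/2))
-1196/(-2453) + q(5, 63)/(655 - 1*(-1095)) = -1196/(-2453) + (sqrt(108 + 2*5 + 2*5**2)/2)/(655 - 1*(-1095)) = -1196*(-1/2453) + (sqrt(108 + 10 + 2*25)/2)/(655 + 1095) = 1196/2453 + (sqrt(108 + 10 + 50)/2)/1750 = 1196/2453 + (sqrt(168)/2)*(1/1750) = 1196/2453 + ((2*sqrt(42))/2)*(1/1750) = 1196/2453 + sqrt(42)*(1/1750) = 1196/2453 + sqrt(42)/1750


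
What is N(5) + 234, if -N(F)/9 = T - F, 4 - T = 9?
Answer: 324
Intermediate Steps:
T = -5 (T = 4 - 1*9 = 4 - 9 = -5)
N(F) = 45 + 9*F (N(F) = -9*(-5 - F) = 45 + 9*F)
N(5) + 234 = (45 + 9*5) + 234 = (45 + 45) + 234 = 90 + 234 = 324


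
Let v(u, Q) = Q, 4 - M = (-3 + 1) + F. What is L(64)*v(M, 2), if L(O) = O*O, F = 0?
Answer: 8192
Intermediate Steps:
M = 6 (M = 4 - ((-3 + 1) + 0) = 4 - (-2 + 0) = 4 - 1*(-2) = 4 + 2 = 6)
L(O) = O**2
L(64)*v(M, 2) = 64**2*2 = 4096*2 = 8192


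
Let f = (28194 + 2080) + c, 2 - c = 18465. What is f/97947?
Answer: 3937/32649 ≈ 0.12059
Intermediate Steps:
c = -18463 (c = 2 - 1*18465 = 2 - 18465 = -18463)
f = 11811 (f = (28194 + 2080) - 18463 = 30274 - 18463 = 11811)
f/97947 = 11811/97947 = 11811*(1/97947) = 3937/32649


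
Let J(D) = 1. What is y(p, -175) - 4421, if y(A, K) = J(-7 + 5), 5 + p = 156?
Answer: -4420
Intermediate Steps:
p = 151 (p = -5 + 156 = 151)
y(A, K) = 1
y(p, -175) - 4421 = 1 - 4421 = -4420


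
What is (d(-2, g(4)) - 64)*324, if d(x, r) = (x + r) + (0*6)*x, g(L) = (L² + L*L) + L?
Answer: -9720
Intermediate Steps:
g(L) = L + 2*L² (g(L) = (L² + L²) + L = 2*L² + L = L + 2*L²)
d(x, r) = r + x (d(x, r) = (r + x) + 0*x = (r + x) + 0 = r + x)
(d(-2, g(4)) - 64)*324 = ((4*(1 + 2*4) - 2) - 64)*324 = ((4*(1 + 8) - 2) - 64)*324 = ((4*9 - 2) - 64)*324 = ((36 - 2) - 64)*324 = (34 - 64)*324 = -30*324 = -9720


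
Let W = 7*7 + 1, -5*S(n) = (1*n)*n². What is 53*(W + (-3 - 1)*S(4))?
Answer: 26818/5 ≈ 5363.6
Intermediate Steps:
S(n) = -n³/5 (S(n) = -1*n*n²/5 = -n*n²/5 = -n³/5)
W = 50 (W = 49 + 1 = 50)
53*(W + (-3 - 1)*S(4)) = 53*(50 + (-3 - 1)*(-⅕*4³)) = 53*(50 - (-4)*64/5) = 53*(50 - 4*(-64/5)) = 53*(50 + 256/5) = 53*(506/5) = 26818/5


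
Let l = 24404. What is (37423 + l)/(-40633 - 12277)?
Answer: -1671/1430 ≈ -1.1685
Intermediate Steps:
(37423 + l)/(-40633 - 12277) = (37423 + 24404)/(-40633 - 12277) = 61827/(-52910) = 61827*(-1/52910) = -1671/1430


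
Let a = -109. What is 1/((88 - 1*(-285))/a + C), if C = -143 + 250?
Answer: 109/11290 ≈ 0.0096546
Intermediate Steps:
C = 107
1/((88 - 1*(-285))/a + C) = 1/((88 - 1*(-285))/(-109) + 107) = 1/((88 + 285)*(-1/109) + 107) = 1/(373*(-1/109) + 107) = 1/(-373/109 + 107) = 1/(11290/109) = 109/11290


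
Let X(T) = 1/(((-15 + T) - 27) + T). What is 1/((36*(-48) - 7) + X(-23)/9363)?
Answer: -823944/1429542841 ≈ -0.00057637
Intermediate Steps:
X(T) = 1/(-42 + 2*T) (X(T) = 1/((-42 + T) + T) = 1/(-42 + 2*T))
1/((36*(-48) - 7) + X(-23)/9363) = 1/((36*(-48) - 7) + (1/(2*(-21 - 23)))/9363) = 1/((-1728 - 7) + ((1/2)/(-44))*(1/9363)) = 1/(-1735 + ((1/2)*(-1/44))*(1/9363)) = 1/(-1735 - 1/88*1/9363) = 1/(-1735 - 1/823944) = 1/(-1429542841/823944) = -823944/1429542841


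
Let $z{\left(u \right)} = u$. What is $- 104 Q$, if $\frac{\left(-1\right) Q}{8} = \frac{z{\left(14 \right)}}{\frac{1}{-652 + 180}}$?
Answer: $-5497856$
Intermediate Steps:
$Q = 52864$ ($Q = - 8 \frac{14}{\frac{1}{-652 + 180}} = - 8 \frac{14}{\frac{1}{-472}} = - 8 \frac{14}{- \frac{1}{472}} = - 8 \cdot 14 \left(-472\right) = \left(-8\right) \left(-6608\right) = 52864$)
$- 104 Q = \left(-104\right) 52864 = -5497856$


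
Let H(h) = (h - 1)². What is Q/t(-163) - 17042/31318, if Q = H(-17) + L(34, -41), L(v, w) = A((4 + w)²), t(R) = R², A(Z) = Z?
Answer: -199883762/416043971 ≈ -0.48044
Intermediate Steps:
H(h) = (-1 + h)²
L(v, w) = (4 + w)²
Q = 1693 (Q = (-1 - 17)² + (4 - 41)² = (-18)² + (-37)² = 324 + 1369 = 1693)
Q/t(-163) - 17042/31318 = 1693/((-163)²) - 17042/31318 = 1693/26569 - 17042*1/31318 = 1693*(1/26569) - 8521/15659 = 1693/26569 - 8521/15659 = -199883762/416043971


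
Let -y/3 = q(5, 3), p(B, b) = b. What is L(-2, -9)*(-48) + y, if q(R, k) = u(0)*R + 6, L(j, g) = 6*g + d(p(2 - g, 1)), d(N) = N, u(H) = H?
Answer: 2526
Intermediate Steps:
L(j, g) = 1 + 6*g (L(j, g) = 6*g + 1 = 1 + 6*g)
q(R, k) = 6 (q(R, k) = 0*R + 6 = 0 + 6 = 6)
y = -18 (y = -3*6 = -18)
L(-2, -9)*(-48) + y = (1 + 6*(-9))*(-48) - 18 = (1 - 54)*(-48) - 18 = -53*(-48) - 18 = 2544 - 18 = 2526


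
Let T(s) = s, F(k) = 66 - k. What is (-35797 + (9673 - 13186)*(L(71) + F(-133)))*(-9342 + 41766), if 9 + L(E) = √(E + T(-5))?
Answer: -22802729208 - 113905512*√66 ≈ -2.3728e+10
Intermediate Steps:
L(E) = -9 + √(-5 + E) (L(E) = -9 + √(E - 5) = -9 + √(-5 + E))
(-35797 + (9673 - 13186)*(L(71) + F(-133)))*(-9342 + 41766) = (-35797 + (9673 - 13186)*((-9 + √(-5 + 71)) + (66 - 1*(-133))))*(-9342 + 41766) = (-35797 - 3513*((-9 + √66) + (66 + 133)))*32424 = (-35797 - 3513*((-9 + √66) + 199))*32424 = (-35797 - 3513*(190 + √66))*32424 = (-35797 + (-667470 - 3513*√66))*32424 = (-703267 - 3513*√66)*32424 = -22802729208 - 113905512*√66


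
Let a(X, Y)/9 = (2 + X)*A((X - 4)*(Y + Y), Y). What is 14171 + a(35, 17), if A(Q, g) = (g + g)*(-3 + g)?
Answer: 172679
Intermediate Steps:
A(Q, g) = 2*g*(-3 + g) (A(Q, g) = (2*g)*(-3 + g) = 2*g*(-3 + g))
a(X, Y) = 18*Y*(-3 + Y)*(2 + X) (a(X, Y) = 9*((2 + X)*(2*Y*(-3 + Y))) = 9*(2*Y*(-3 + Y)*(2 + X)) = 18*Y*(-3 + Y)*(2 + X))
14171 + a(35, 17) = 14171 + 18*17*(-3 + 17)*(2 + 35) = 14171 + 18*17*14*37 = 14171 + 158508 = 172679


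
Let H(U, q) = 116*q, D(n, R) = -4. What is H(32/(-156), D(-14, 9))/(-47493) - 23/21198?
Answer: 2914511/335585538 ≈ 0.0086849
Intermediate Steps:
H(32/(-156), D(-14, 9))/(-47493) - 23/21198 = (116*(-4))/(-47493) - 23/21198 = -464*(-1/47493) - 23*1/21198 = 464/47493 - 23/21198 = 2914511/335585538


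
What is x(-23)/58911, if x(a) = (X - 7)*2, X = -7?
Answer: -28/58911 ≈ -0.00047529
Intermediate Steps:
x(a) = -28 (x(a) = (-7 - 7)*2 = -14*2 = -28)
x(-23)/58911 = -28/58911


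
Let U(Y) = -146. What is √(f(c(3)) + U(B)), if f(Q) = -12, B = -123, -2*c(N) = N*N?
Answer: I*√158 ≈ 12.57*I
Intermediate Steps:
c(N) = -N²/2 (c(N) = -N*N/2 = -N²/2)
√(f(c(3)) + U(B)) = √(-12 - 146) = √(-158) = I*√158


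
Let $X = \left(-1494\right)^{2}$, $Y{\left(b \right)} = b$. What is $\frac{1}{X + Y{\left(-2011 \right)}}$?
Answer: $\frac{1}{2230025} \approx 4.4843 \cdot 10^{-7}$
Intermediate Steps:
$X = 2232036$
$\frac{1}{X + Y{\left(-2011 \right)}} = \frac{1}{2232036 - 2011} = \frac{1}{2230025}$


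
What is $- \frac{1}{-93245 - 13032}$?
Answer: $\frac{1}{106277} \approx 9.4094 \cdot 10^{-6}$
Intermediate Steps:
$- \frac{1}{-93245 - 13032} = - \frac{1}{-106277} = \left(-1\right) \left(- \frac{1}{106277}\right) = \frac{1}{106277}$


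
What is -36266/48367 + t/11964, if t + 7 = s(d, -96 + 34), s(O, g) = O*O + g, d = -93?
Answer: -1574797/48221899 ≈ -0.032657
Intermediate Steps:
s(O, g) = g + O² (s(O, g) = O² + g = g + O²)
t = 8580 (t = -7 + ((-96 + 34) + (-93)²) = -7 + (-62 + 8649) = -7 + 8587 = 8580)
-36266/48367 + t/11964 = -36266/48367 + 8580/11964 = -36266*1/48367 + 8580*(1/11964) = -36266/48367 + 715/997 = -1574797/48221899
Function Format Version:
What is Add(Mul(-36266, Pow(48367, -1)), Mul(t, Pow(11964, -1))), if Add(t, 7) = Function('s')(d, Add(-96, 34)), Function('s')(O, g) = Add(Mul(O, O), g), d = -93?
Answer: Rational(-1574797, 48221899) ≈ -0.032657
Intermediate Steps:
Function('s')(O, g) = Add(g, Pow(O, 2)) (Function('s')(O, g) = Add(Pow(O, 2), g) = Add(g, Pow(O, 2)))
t = 8580 (t = Add(-7, Add(Add(-96, 34), Pow(-93, 2))) = Add(-7, Add(-62, 8649)) = Add(-7, 8587) = 8580)
Add(Mul(-36266, Pow(48367, -1)), Mul(t, Pow(11964, -1))) = Add(Mul(-36266, Pow(48367, -1)), Mul(8580, Pow(11964, -1))) = Add(Mul(-36266, Rational(1, 48367)), Mul(8580, Rational(1, 11964))) = Add(Rational(-36266, 48367), Rational(715, 997)) = Rational(-1574797, 48221899)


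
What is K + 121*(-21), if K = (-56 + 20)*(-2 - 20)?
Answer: -1749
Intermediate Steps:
K = 792 (K = -36*(-22) = 792)
K + 121*(-21) = 792 + 121*(-21) = 792 - 2541 = -1749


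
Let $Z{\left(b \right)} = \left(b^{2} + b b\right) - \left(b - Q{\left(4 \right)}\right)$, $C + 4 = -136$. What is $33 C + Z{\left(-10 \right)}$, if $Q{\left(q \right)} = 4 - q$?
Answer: $-4410$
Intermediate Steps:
$C = -140$ ($C = -4 - 136 = -140$)
$Z{\left(b \right)} = - b + 2 b^{2}$ ($Z{\left(b \right)} = \left(b^{2} + b b\right) + \left(\left(4 - 4\right) - b\right) = \left(b^{2} + b^{2}\right) + \left(\left(4 - 4\right) - b\right) = 2 b^{2} + \left(0 - b\right) = 2 b^{2} - b = - b + 2 b^{2}$)
$33 C + Z{\left(-10 \right)} = 33 \left(-140\right) - 10 \left(-1 + 2 \left(-10\right)\right) = -4620 - 10 \left(-1 - 20\right) = -4620 - -210 = -4620 + 210 = -4410$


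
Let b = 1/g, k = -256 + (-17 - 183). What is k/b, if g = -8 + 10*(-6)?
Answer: 31008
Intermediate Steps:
k = -456 (k = -256 - 200 = -456)
g = -68 (g = -8 - 60 = -68)
b = -1/68 (b = 1/(-68) = -1/68 ≈ -0.014706)
k/b = -456/(-1/68) = -456*(-68) = 31008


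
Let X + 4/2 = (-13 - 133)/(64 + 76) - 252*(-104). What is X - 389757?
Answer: -25448643/70 ≈ -3.6355e+5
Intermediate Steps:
X = 1834347/70 (X = -2 + ((-13 - 133)/(64 + 76) - 252*(-104)) = -2 + (-146/140 + 26208) = -2 + (-146*1/140 + 26208) = -2 + (-73/70 + 26208) = -2 + 1834487/70 = 1834347/70 ≈ 26205.)
X - 389757 = 1834347/70 - 389757 = -25448643/70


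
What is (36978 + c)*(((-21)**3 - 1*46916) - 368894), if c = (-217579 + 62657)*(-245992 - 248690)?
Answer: -32576234995836522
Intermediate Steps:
c = 76637124804 (c = -154922*(-494682) = 76637124804)
(36978 + c)*(((-21)**3 - 1*46916) - 368894) = (36978 + 76637124804)*(((-21)**3 - 1*46916) - 368894) = 76637161782*((-9261 - 46916) - 368894) = 76637161782*(-56177 - 368894) = 76637161782*(-425071) = -32576234995836522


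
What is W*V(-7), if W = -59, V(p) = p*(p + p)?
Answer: -5782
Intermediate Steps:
V(p) = 2*p**2 (V(p) = p*(2*p) = 2*p**2)
W*V(-7) = -118*(-7)**2 = -118*49 = -59*98 = -5782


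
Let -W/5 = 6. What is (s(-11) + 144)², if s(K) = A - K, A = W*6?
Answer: 625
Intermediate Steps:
W = -30 (W = -5*6 = -30)
A = -180 (A = -30*6 = -180)
s(K) = -180 - K
(s(-11) + 144)² = ((-180 - 1*(-11)) + 144)² = ((-180 + 11) + 144)² = (-169 + 144)² = (-25)² = 625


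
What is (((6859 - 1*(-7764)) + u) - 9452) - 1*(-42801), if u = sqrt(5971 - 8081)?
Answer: 47972 + I*sqrt(2110) ≈ 47972.0 + 45.935*I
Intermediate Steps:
u = I*sqrt(2110) (u = sqrt(-2110) = I*sqrt(2110) ≈ 45.935*I)
(((6859 - 1*(-7764)) + u) - 9452) - 1*(-42801) = (((6859 - 1*(-7764)) + I*sqrt(2110)) - 9452) - 1*(-42801) = (((6859 + 7764) + I*sqrt(2110)) - 9452) + 42801 = ((14623 + I*sqrt(2110)) - 9452) + 42801 = (5171 + I*sqrt(2110)) + 42801 = 47972 + I*sqrt(2110)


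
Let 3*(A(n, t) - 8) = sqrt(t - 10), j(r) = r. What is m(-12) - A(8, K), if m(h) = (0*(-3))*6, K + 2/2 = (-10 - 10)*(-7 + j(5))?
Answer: -8 - sqrt(29)/3 ≈ -9.7951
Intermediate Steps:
K = 39 (K = -1 + (-10 - 10)*(-7 + 5) = -1 - 20*(-2) = -1 + 40 = 39)
A(n, t) = 8 + sqrt(-10 + t)/3 (A(n, t) = 8 + sqrt(t - 10)/3 = 8 + sqrt(-10 + t)/3)
m(h) = 0 (m(h) = 0*6 = 0)
m(-12) - A(8, K) = 0 - (8 + sqrt(-10 + 39)/3) = 0 - (8 + sqrt(29)/3) = 0 + (-8 - sqrt(29)/3) = -8 - sqrt(29)/3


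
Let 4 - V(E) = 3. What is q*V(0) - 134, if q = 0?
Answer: -134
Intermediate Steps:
V(E) = 1 (V(E) = 4 - 1*3 = 4 - 3 = 1)
q*V(0) - 134 = 0*1 - 134 = 0 - 134 = -134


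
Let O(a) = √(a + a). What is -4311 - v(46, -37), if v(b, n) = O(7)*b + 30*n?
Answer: -3201 - 46*√14 ≈ -3373.1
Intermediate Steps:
O(a) = √2*√a (O(a) = √(2*a) = √2*√a)
v(b, n) = 30*n + b*√14 (v(b, n) = (√2*√7)*b + 30*n = √14*b + 30*n = b*√14 + 30*n = 30*n + b*√14)
-4311 - v(46, -37) = -4311 - (30*(-37) + 46*√14) = -4311 - (-1110 + 46*√14) = -4311 + (1110 - 46*√14) = -3201 - 46*√14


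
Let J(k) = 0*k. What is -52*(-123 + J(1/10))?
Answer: 6396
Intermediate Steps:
J(k) = 0
-52*(-123 + J(1/10)) = -52*(-123 + 0) = -52*(-123) = 6396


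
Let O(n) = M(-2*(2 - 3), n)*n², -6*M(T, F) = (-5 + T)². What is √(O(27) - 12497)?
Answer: I*√54362/2 ≈ 116.58*I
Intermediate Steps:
M(T, F) = -(-5 + T)²/6
O(n) = -3*n²/2 (O(n) = (-(-5 - 2*(2 - 3))²/6)*n² = (-(-5 - 2*(-1))²/6)*n² = (-(-5 + 2)²/6)*n² = (-⅙*(-3)²)*n² = (-⅙*9)*n² = -3*n²/2)
√(O(27) - 12497) = √(-3/2*27² - 12497) = √(-3/2*729 - 12497) = √(-2187/2 - 12497) = √(-27181/2) = I*√54362/2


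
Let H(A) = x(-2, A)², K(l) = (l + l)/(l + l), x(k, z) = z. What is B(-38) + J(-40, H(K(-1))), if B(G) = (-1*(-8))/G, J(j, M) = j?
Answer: -764/19 ≈ -40.211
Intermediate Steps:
K(l) = 1 (K(l) = (2*l)/((2*l)) = (2*l)*(1/(2*l)) = 1)
H(A) = A²
B(G) = 8/G
B(-38) + J(-40, H(K(-1))) = 8/(-38) - 40 = 8*(-1/38) - 40 = -4/19 - 40 = -764/19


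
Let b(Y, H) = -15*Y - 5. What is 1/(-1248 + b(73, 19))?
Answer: -1/2348 ≈ -0.00042589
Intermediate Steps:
b(Y, H) = -5 - 15*Y
1/(-1248 + b(73, 19)) = 1/(-1248 + (-5 - 15*73)) = 1/(-1248 + (-5 - 1095)) = 1/(-1248 - 1100) = 1/(-2348) = -1/2348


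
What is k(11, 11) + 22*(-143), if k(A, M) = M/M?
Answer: -3145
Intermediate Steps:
k(A, M) = 1
k(11, 11) + 22*(-143) = 1 + 22*(-143) = 1 - 3146 = -3145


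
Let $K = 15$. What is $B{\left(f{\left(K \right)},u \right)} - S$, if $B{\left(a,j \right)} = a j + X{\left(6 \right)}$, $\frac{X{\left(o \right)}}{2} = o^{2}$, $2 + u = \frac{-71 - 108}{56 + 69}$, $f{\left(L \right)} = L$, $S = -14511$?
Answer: $\frac{363288}{25} \approx 14532.0$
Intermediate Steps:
$u = - \frac{429}{125}$ ($u = -2 + \frac{-71 - 108}{56 + 69} = -2 - \frac{179}{125} = - \frac{429}{125} \approx -3.432$)
$X{\left(o \right)} = 2 o^{2}$
$B{\left(a,j \right)} = 72 + a j$ ($B{\left(a,j \right)} = a j + 2 \cdot 6^{2} = a j + 2 \cdot 36 = a j + 72 = 72 + a j$)
$B{\left(f{\left(K \right)},u \right)} - S = \left(72 + 15 \left(- \frac{429}{125}\right)\right) - -14511 = \left(72 - \frac{1287}{25}\right) + 14511 = \frac{513}{25} + 14511 = \frac{363288}{25}$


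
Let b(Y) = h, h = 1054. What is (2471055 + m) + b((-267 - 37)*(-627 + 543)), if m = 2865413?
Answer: 5337522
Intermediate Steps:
b(Y) = 1054
(2471055 + m) + b((-267 - 37)*(-627 + 543)) = (2471055 + 2865413) + 1054 = 5336468 + 1054 = 5337522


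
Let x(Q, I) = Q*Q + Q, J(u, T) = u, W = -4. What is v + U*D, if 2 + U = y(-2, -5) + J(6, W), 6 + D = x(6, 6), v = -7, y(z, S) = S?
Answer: -43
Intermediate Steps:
x(Q, I) = Q + Q² (x(Q, I) = Q² + Q = Q + Q²)
D = 36 (D = -6 + 6*(1 + 6) = -6 + 6*7 = -6 + 42 = 36)
U = -1 (U = -2 + (-5 + 6) = -2 + 1 = -1)
v + U*D = -7 - 1*36 = -7 - 36 = -43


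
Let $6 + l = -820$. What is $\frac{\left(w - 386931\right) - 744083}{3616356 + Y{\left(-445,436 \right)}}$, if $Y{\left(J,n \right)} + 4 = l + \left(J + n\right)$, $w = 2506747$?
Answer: $\frac{1375733}{3615517} \approx 0.38051$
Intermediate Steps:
$l = -826$ ($l = -6 - 820 = -826$)
$Y{\left(J,n \right)} = -830 + J + n$ ($Y{\left(J,n \right)} = -4 - \left(826 - J - n\right) = -4 + \left(-826 + J + n\right) = -830 + J + n$)
$\frac{\left(w - 386931\right) - 744083}{3616356 + Y{\left(-445,436 \right)}} = \frac{\left(2506747 - 386931\right) - 744083}{3616356 - 839} = \frac{2119816 - 744083}{3615517} = 1375733 \cdot \frac{1}{3615517} = \frac{1375733}{3615517}$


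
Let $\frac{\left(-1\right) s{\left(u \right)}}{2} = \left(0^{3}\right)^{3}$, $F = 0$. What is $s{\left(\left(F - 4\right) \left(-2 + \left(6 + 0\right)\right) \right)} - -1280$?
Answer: $1280$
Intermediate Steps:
$s{\left(u \right)} = 0$ ($s{\left(u \right)} = - 2 \left(0^{3}\right)^{3} = - 2 \cdot 0^{3} = \left(-2\right) 0 = 0$)
$s{\left(\left(F - 4\right) \left(-2 + \left(6 + 0\right)\right) \right)} - -1280 = 0 - -1280 = 0 + 1280 = 1280$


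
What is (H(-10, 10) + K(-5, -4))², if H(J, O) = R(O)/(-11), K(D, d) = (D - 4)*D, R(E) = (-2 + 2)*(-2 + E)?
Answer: 2025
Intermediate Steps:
R(E) = 0 (R(E) = 0*(-2 + E) = 0)
K(D, d) = D*(-4 + D) (K(D, d) = (-4 + D)*D = D*(-4 + D))
H(J, O) = 0 (H(J, O) = 0/(-11) = 0*(-1/11) = 0)
(H(-10, 10) + K(-5, -4))² = (0 - 5*(-4 - 5))² = (0 - 5*(-9))² = (0 + 45)² = 45² = 2025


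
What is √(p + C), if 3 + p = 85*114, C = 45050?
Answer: √54737 ≈ 233.96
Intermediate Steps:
p = 9687 (p = -3 + 85*114 = -3 + 9690 = 9687)
√(p + C) = √(9687 + 45050) = √54737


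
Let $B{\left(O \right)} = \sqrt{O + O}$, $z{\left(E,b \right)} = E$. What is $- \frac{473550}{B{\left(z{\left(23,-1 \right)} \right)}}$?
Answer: $- \frac{236775 \sqrt{46}}{23} \approx -69821.0$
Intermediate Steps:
$B{\left(O \right)} = \sqrt{2} \sqrt{O}$ ($B{\left(O \right)} = \sqrt{2 O} = \sqrt{2} \sqrt{O}$)
$- \frac{473550}{B{\left(z{\left(23,-1 \right)} \right)}} = - \frac{473550}{\sqrt{2} \sqrt{23}} = - \frac{473550}{\sqrt{46}} = - 473550 \frac{\sqrt{46}}{46} = - \frac{236775 \sqrt{46}}{23}$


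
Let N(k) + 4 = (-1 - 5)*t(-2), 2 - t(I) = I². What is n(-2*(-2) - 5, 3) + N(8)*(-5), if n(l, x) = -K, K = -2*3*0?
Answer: -40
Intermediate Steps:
t(I) = 2 - I²
K = 0 (K = -6*0 = 0)
N(k) = 8 (N(k) = -4 + (-1 - 5)*(2 - 1*(-2)²) = -4 - 6*(2 - 1*4) = -4 - 6*(2 - 4) = -4 - 6*(-2) = -4 + 12 = 8)
n(l, x) = 0 (n(l, x) = -1*0 = 0)
n(-2*(-2) - 5, 3) + N(8)*(-5) = 0 + 8*(-5) = 0 - 40 = -40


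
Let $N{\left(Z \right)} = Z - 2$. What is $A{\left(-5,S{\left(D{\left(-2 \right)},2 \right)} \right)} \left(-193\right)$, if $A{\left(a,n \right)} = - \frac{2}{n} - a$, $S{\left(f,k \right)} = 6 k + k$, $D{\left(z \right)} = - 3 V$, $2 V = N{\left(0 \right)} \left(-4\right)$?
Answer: $- \frac{6562}{7} \approx -937.43$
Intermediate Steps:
$N{\left(Z \right)} = -2 + Z$ ($N{\left(Z \right)} = Z - 2 = -2 + Z$)
$V = 4$ ($V = \frac{\left(-2 + 0\right) \left(-4\right)}{2} = \frac{\left(-2\right) \left(-4\right)}{2} = \frac{1}{2} \cdot 8 = 4$)
$D{\left(z \right)} = -12$ ($D{\left(z \right)} = \left(-3\right) 4 = -12$)
$S{\left(f,k \right)} = 7 k$
$A{\left(a,n \right)} = - a - \frac{2}{n}$
$A{\left(-5,S{\left(D{\left(-2 \right)},2 \right)} \right)} \left(-193\right) = \left(\left(-1\right) \left(-5\right) - \frac{2}{7 \cdot 2}\right) \left(-193\right) = \left(5 - \frac{2}{14}\right) \left(-193\right) = \left(5 - \frac{1}{7}\right) \left(-193\right) = \frac{34}{7} \left(-193\right) = - \frac{6562}{7}$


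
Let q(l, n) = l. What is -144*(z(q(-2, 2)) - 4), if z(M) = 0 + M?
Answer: 864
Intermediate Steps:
z(M) = M
-144*(z(q(-2, 2)) - 4) = -144*(-2 - 4) = -144*(-6) = 864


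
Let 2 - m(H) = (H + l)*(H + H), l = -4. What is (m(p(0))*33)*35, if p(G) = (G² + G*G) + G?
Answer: 2310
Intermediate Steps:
p(G) = G + 2*G² (p(G) = (G² + G²) + G = 2*G² + G = G + 2*G²)
m(H) = 2 - 2*H*(-4 + H) (m(H) = 2 - (H - 4)*(H + H) = 2 - (-4 + H)*2*H = 2 - 2*H*(-4 + H))
(m(p(0))*33)*35 = ((2 - 2*(0*(1 + 2*0))² + 8*(0*(1 + 2*0)))*33)*35 = ((2 - 2*(0*(1 + 0))² + 8*(0*(1 + 0)))*33)*35 = ((2 - 2*(0*1)² + 8*(0*1))*33)*35 = ((2 - 2*0² + 8*0)*33)*35 = ((2 - 2*0 + 0)*33)*35 = ((2 + 0 + 0)*33)*35 = (2*33)*35 = 66*35 = 2310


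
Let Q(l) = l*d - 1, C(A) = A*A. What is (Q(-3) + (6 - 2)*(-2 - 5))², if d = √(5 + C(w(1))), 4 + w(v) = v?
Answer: 967 + 174*√14 ≈ 1618.0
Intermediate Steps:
w(v) = -4 + v
C(A) = A²
d = √14 (d = √(5 + (-4 + 1)²) = √(5 + (-3)²) = √(5 + 9) = √14 ≈ 3.7417)
Q(l) = -1 + l*√14 (Q(l) = l*√14 - 1 = -1 + l*√14)
(Q(-3) + (6 - 2)*(-2 - 5))² = ((-1 - 3*√14) + (6 - 2)*(-2 - 5))² = ((-1 - 3*√14) + 4*(-7))² = ((-1 - 3*√14) - 28)² = (-29 - 3*√14)²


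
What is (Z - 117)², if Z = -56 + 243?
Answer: 4900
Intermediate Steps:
Z = 187
(Z - 117)² = (187 - 117)² = 70² = 4900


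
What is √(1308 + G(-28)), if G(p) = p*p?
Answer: 2*√523 ≈ 45.738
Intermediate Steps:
G(p) = p²
√(1308 + G(-28)) = √(1308 + (-28)²) = √(1308 + 784) = √2092 = 2*√523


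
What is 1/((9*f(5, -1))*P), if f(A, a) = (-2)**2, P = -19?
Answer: -1/684 ≈ -0.0014620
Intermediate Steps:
f(A, a) = 4
1/((9*f(5, -1))*P) = 1/((9*4)*(-19)) = 1/(36*(-19)) = 1/(-684) = -1/684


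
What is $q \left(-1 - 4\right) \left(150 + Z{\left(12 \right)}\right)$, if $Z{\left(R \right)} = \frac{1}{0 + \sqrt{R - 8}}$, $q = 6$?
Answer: $-4515$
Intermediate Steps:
$Z{\left(R \right)} = \frac{1}{\sqrt{-8 + R}}$ ($Z{\left(R \right)} = \frac{1}{0 + \sqrt{-8 + R}} = \frac{1}{\sqrt{-8 + R}}$)
$q \left(-1 - 4\right) \left(150 + Z{\left(12 \right)}\right) = 6 \left(-1 - 4\right) \left(150 + \frac{1}{\sqrt{-8 + 12}}\right) = 6 \left(-5\right) \left(150 + \frac{1}{\sqrt{4}}\right) = - 30 \left(150 + \frac{1}{2}\right) = \left(-30\right) \frac{301}{2} = -4515$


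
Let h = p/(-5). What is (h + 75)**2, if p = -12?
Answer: 149769/25 ≈ 5990.8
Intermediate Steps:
h = 12/5 (h = -12/(-5) = -12*(-1/5) = 12/5 ≈ 2.4000)
(h + 75)**2 = (12/5 + 75)**2 = (387/5)**2 = 149769/25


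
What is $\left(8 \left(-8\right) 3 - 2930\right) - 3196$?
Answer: $-6318$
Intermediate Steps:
$\left(8 \left(-8\right) 3 - 2930\right) - 3196 = \left(\left(-64\right) 3 - 2930\right) - 3196 = \left(-192 - 2930\right) - 3196 = -3122 - 3196 = -6318$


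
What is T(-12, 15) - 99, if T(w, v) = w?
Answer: -111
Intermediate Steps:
T(-12, 15) - 99 = -12 - 99 = -111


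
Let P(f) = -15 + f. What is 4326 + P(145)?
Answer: 4456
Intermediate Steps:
4326 + P(145) = 4326 + (-15 + 145) = 4326 + 130 = 4456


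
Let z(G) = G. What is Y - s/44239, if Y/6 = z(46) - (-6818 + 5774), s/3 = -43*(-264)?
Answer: 289289004/44239 ≈ 6539.2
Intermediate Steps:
s = 34056 (s = 3*(-43*(-264)) = 3*11352 = 34056)
Y = 6540 (Y = 6*(46 - (-6818 + 5774)) = 6*(46 - 1*(-1044)) = 6*(46 + 1044) = 6*1090 = 6540)
Y - s/44239 = 6540 - 34056/44239 = 289289004/44239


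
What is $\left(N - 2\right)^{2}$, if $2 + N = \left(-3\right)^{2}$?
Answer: $25$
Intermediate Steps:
$N = 7$ ($N = -2 + \left(-3\right)^{2} = -2 + 9 = 7$)
$\left(N - 2\right)^{2} = \left(7 - 2\right)^{2} = 5^{2} = 25$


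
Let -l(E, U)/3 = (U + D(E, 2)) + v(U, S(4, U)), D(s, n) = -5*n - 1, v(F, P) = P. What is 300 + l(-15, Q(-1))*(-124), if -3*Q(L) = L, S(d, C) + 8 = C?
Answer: -6520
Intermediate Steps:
S(d, C) = -8 + C
Q(L) = -L/3
D(s, n) = -1 - 5*n
l(E, U) = 57 - 6*U (l(E, U) = -3*((U + (-1 - 5*2)) + (-8 + U)) = -3*((U + (-1 - 10)) + (-8 + U)) = -3*((U - 11) + (-8 + U)) = -3*((-11 + U) + (-8 + U)) = -3*(-19 + 2*U) = 57 - 6*U)
300 + l(-15, Q(-1))*(-124) = 300 + (57 - (-2)*(-1))*(-124) = 300 + (57 - 6*1/3)*(-124) = 300 + (57 - 2)*(-124) = 300 + 55*(-124) = 300 - 6820 = -6520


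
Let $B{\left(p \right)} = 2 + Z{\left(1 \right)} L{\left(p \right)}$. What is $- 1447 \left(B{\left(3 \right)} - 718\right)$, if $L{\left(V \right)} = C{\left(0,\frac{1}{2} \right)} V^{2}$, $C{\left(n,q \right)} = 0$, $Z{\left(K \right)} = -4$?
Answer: $1036052$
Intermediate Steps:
$L{\left(V \right)} = 0$ ($L{\left(V \right)} = 0 V^{2} = 0$)
$B{\left(p \right)} = 2$ ($B{\left(p \right)} = 2 - 0 = 2 + 0 = 2$)
$- 1447 \left(B{\left(3 \right)} - 718\right) = - 1447 \left(2 - 718\right) = \left(-1447\right) \left(-716\right) = 1036052$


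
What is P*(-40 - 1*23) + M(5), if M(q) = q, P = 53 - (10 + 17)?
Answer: -1633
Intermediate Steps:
P = 26 (P = 53 - 1*27 = 53 - 27 = 26)
P*(-40 - 1*23) + M(5) = 26*(-40 - 1*23) + 5 = 26*(-40 - 23) + 5 = 26*(-63) + 5 = -1638 + 5 = -1633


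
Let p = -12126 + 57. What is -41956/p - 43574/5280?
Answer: -50727821/10620720 ≈ -4.7763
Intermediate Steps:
p = -12069
-41956/p - 43574/5280 = -41956/(-12069) - 43574/5280 = -41956*(-1/12069) - 43574*1/5280 = 41956/12069 - 21787/2640 = -50727821/10620720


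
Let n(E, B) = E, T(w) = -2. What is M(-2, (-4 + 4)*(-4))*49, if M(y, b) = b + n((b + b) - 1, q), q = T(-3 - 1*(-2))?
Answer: -49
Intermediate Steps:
q = -2
M(y, b) = -1 + 3*b (M(y, b) = b + ((b + b) - 1) = b + (2*b - 1) = b + (-1 + 2*b) = -1 + 3*b)
M(-2, (-4 + 4)*(-4))*49 = (-1 + 3*((-4 + 4)*(-4)))*49 = (-1 + 3*(0*(-4)))*49 = (-1 + 3*0)*49 = (-1 + 0)*49 = -1*49 = -49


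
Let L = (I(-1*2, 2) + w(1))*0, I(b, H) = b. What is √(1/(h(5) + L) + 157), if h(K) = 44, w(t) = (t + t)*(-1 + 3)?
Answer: 7*√1551/22 ≈ 12.531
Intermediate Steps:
w(t) = 4*t (w(t) = (2*t)*2 = 4*t)
L = 0 (L = (-1*2 + 4*1)*0 = (-2 + 4)*0 = 2*0 = 0)
√(1/(h(5) + L) + 157) = √(1/(44 + 0) + 157) = √(1/44 + 157) = √(6909/44) = 7*√1551/22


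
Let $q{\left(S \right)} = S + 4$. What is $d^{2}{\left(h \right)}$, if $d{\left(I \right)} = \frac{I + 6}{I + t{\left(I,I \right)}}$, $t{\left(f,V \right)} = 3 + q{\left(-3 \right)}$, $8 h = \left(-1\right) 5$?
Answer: $\frac{1849}{729} \approx 2.5364$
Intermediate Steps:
$q{\left(S \right)} = 4 + S$
$h = - \frac{5}{8}$ ($h = \frac{\left(-1\right) 5}{8} = \frac{1}{8} \left(-5\right) = - \frac{5}{8} \approx -0.625$)
$t{\left(f,V \right)} = 4$ ($t{\left(f,V \right)} = 3 + \left(4 - 3\right) = 3 + 1 = 4$)
$d{\left(I \right)} = \frac{6 + I}{4 + I}$ ($d{\left(I \right)} = \frac{I + 6}{I + 4} = \frac{6 + I}{4 + I}$)
$d^{2}{\left(h \right)} = \left(\frac{6 - \frac{5}{8}}{4 - \frac{5}{8}}\right)^{2} = \left(\frac{1}{\frac{27}{8}} \cdot \frac{43}{8}\right)^{2} = \left(\frac{8}{27} \cdot \frac{43}{8}\right)^{2} = \left(\frac{43}{27}\right)^{2} = \frac{1849}{729}$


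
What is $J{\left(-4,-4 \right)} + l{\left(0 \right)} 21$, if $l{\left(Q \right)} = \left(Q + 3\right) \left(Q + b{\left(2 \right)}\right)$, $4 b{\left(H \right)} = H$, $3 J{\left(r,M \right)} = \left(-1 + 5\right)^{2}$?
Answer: $\frac{221}{6} \approx 36.833$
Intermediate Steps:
$J{\left(r,M \right)} = \frac{16}{3}$ ($J{\left(r,M \right)} = \frac{\left(-1 + 5\right)^{2}}{3} = \frac{4^{2}}{3} = \frac{1}{3} \cdot 16 = \frac{16}{3}$)
$b{\left(H \right)} = \frac{H}{4}$
$l{\left(Q \right)} = \left(\frac{1}{2} + Q\right) \left(3 + Q\right)$ ($l{\left(Q \right)} = \left(Q + 3\right) \left(Q + \frac{1}{4} \cdot 2\right) = \left(3 + Q\right) \left(Q + \frac{1}{2}\right) = \left(3 + Q\right) \left(\frac{1}{2} + Q\right) = \left(\frac{1}{2} + Q\right) \left(3 + Q\right)$)
$J{\left(-4,-4 \right)} + l{\left(0 \right)} 21 = \frac{16}{3} + \left(\frac{3}{2} + 0^{2} + \frac{7}{2} \cdot 0\right) 21 = \frac{16}{3} + \left(\frac{3}{2} + 0 + 0\right) 21 = \frac{16}{3} + \frac{3}{2} \cdot 21 = \frac{16}{3} + \frac{63}{2} = \frac{221}{6}$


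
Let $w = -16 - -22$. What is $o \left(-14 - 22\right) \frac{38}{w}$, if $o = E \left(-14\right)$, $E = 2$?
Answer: $6384$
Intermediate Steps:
$w = 6$ ($w = -16 + 22 = 6$)
$o = -28$ ($o = 2 \left(-14\right) = -28$)
$o \left(-14 - 22\right) \frac{38}{w} = - 28 \left(-14 - 22\right) \frac{38}{6} = \left(-28\right) \left(-36\right) 38 \cdot \frac{1}{6} = 1008 \cdot \frac{19}{3} = 6384$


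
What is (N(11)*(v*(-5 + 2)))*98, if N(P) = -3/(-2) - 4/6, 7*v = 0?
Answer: 0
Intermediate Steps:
v = 0 (v = (⅐)*0 = 0)
N(P) = ⅚ (N(P) = -3*(-½) - 4*⅙ = 3/2 - ⅔ = ⅚)
(N(11)*(v*(-5 + 2)))*98 = (5*(0*(-5 + 2))/6)*98 = (5*(0*(-3))/6)*98 = ((⅚)*0)*98 = 0*98 = 0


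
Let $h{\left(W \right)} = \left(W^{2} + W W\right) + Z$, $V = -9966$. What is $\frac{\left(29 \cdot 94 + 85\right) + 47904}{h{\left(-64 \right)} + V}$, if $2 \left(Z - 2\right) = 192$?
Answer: $- \frac{50715}{1676} \approx -30.26$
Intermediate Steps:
$Z = 98$ ($Z = 2 + \frac{1}{2} \cdot 192 = 2 + 96 = 98$)
$h{\left(W \right)} = 98 + 2 W^{2}$ ($h{\left(W \right)} = \left(W^{2} + W W\right) + 98 = \left(W^{2} + W^{2}\right) + 98 = 2 W^{2} + 98 = 98 + 2 W^{2}$)
$\frac{\left(29 \cdot 94 + 85\right) + 47904}{h{\left(-64 \right)} + V} = \frac{\left(29 \cdot 94 + 85\right) + 47904}{\left(98 + 2 \left(-64\right)^{2}\right) - 9966} = \frac{\left(2726 + 85\right) + 47904}{\left(98 + 2 \cdot 4096\right) - 9966} = \frac{2811 + 47904}{\left(98 + 8192\right) - 9966} = \frac{50715}{8290 - 9966} = \frac{50715}{-1676} = 50715 \left(- \frac{1}{1676}\right) = - \frac{50715}{1676}$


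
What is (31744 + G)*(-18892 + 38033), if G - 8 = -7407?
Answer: 465987645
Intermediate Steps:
G = -7399 (G = 8 - 7407 = -7399)
(31744 + G)*(-18892 + 38033) = (31744 - 7399)*(-18892 + 38033) = 24345*19141 = 465987645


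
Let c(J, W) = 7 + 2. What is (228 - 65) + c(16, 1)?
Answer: 172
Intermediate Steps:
c(J, W) = 9
(228 - 65) + c(16, 1) = (228 - 65) + 9 = 163 + 9 = 172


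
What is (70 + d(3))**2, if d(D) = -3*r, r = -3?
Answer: 6241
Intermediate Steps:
d(D) = 9 (d(D) = -3*(-3) = 9)
(70 + d(3))**2 = (70 + 9)**2 = 79**2 = 6241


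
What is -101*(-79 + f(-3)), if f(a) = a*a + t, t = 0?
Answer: 7070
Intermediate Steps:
f(a) = a² (f(a) = a*a + 0 = a² + 0 = a²)
-101*(-79 + f(-3)) = -101*(-79 + (-3)²) = -101*(-79 + 9) = -101*(-70) = 7070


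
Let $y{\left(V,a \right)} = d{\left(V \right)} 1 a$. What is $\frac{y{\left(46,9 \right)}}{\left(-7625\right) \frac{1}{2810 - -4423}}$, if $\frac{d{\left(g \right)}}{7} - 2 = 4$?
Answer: $- \frac{2734074}{7625} \approx -358.57$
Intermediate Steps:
$d{\left(g \right)} = 42$ ($d{\left(g \right)} = 14 + 7 \cdot 4 = 14 + 28 = 42$)
$y{\left(V,a \right)} = 42 a$ ($y{\left(V,a \right)} = 42 \cdot 1 a = 42 a$)
$\frac{y{\left(46,9 \right)}}{\left(-7625\right) \frac{1}{2810 - -4423}} = \frac{42 \cdot 9}{\left(-7625\right) \frac{1}{2810 - -4423}} = \frac{378}{\left(-7625\right) \frac{1}{2810 + 4423}} = \frac{378}{\left(-7625\right) \frac{1}{7233}} = \frac{378}{- \frac{7625}{7233}} = 378 \left(- \frac{7233}{7625}\right) = - \frac{2734074}{7625}$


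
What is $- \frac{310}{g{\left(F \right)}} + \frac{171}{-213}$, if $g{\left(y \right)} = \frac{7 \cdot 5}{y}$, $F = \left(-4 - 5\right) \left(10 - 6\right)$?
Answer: $\frac{158073}{497} \approx 318.05$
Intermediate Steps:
$F = -36$ ($F = \left(-9\right) 4 = -36$)
$g{\left(y \right)} = \frac{35}{y}$
$- \frac{310}{g{\left(F \right)}} + \frac{171}{-213} = - \frac{310}{35 \frac{1}{-36}} + \frac{171}{-213} = - \frac{310}{35 \left(- \frac{1}{36}\right)} + 171 \left(- \frac{1}{213}\right) = - \frac{310}{- \frac{35}{36}} - \frac{57}{71} = \left(-310\right) \left(- \frac{36}{35}\right) - \frac{57}{71} = \frac{2232}{7} - \frac{57}{71} = \frac{158073}{497}$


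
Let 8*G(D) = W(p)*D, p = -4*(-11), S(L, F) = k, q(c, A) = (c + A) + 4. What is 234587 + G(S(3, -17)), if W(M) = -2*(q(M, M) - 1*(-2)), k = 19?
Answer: 468281/2 ≈ 2.3414e+5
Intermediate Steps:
q(c, A) = 4 + A + c (q(c, A) = (A + c) + 4 = 4 + A + c)
S(L, F) = 19
p = 44
W(M) = -12 - 4*M (W(M) = -2*((4 + M + M) - 1*(-2)) = -2*((4 + 2*M) + 2) = -2*(6 + 2*M) = -12 - 4*M)
G(D) = -47*D/2 (G(D) = ((-12 - 4*44)*D)/8 = ((-12 - 176)*D)/8 = (-188*D)/8 = -47*D/2)
234587 + G(S(3, -17)) = 234587 - 47/2*19 = 234587 - 893/2 = 468281/2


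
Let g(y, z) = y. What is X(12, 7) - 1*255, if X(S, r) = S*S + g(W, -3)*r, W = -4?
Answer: -139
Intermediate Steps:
X(S, r) = S² - 4*r (X(S, r) = S*S - 4*r = S² - 4*r)
X(12, 7) - 1*255 = (12² - 4*7) - 1*255 = (144 - 28) - 255 = 116 - 255 = -139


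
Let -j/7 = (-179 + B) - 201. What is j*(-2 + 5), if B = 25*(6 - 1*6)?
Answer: 7980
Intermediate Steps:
B = 0 (B = 25*(6 - 6) = 25*0 = 0)
j = 2660 (j = -7*((-179 + 0) - 201) = -7*(-179 - 201) = -7*(-380) = 2660)
j*(-2 + 5) = 2660*(-2 + 5) = 2660*3 = 7980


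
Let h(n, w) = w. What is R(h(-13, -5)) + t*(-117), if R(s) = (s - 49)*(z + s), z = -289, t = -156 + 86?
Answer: 24066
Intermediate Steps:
t = -70
R(s) = (-289 + s)*(-49 + s) (R(s) = (s - 49)*(-289 + s) = (-49 + s)*(-289 + s) = (-289 + s)*(-49 + s))
R(h(-13, -5)) + t*(-117) = (14161 + (-5)**2 - 338*(-5)) - 70*(-117) = (14161 + 25 + 1690) + 8190 = 15876 + 8190 = 24066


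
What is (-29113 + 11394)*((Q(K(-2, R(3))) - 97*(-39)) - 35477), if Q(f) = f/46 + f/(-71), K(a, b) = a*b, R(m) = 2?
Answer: 917070801088/1633 ≈ 5.6159e+8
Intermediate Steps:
Q(f) = 25*f/3266 (Q(f) = f*(1/46) + f*(-1/71) = f/46 - f/71 = 25*f/3266)
(-29113 + 11394)*((Q(K(-2, R(3))) - 97*(-39)) - 35477) = (-29113 + 11394)*((25*(-2*2)/3266 - 97*(-39)) - 35477) = -17719*(((25/3266)*(-4) - 1*(-3783)) - 35477) = -17719*((-50/1633 + 3783) - 35477) = -17719*(6177589/1633 - 35477) = -17719*(-51756352/1633) = 917070801088/1633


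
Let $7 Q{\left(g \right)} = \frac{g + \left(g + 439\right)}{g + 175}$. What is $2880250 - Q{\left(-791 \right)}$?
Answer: $\frac{12419636857}{4312} \approx 2.8802 \cdot 10^{6}$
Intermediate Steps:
$Q{\left(g \right)} = \frac{439 + 2 g}{7 \left(175 + g\right)}$ ($Q{\left(g \right)} = \frac{\left(g + \left(g + 439\right)\right) \frac{1}{g + 175}}{7} = \frac{\left(g + \left(439 + g\right)\right) \frac{1}{175 + g}}{7} = \frac{\left(439 + 2 g\right) \frac{1}{175 + g}}{7} = \frac{\frac{1}{175 + g} \left(439 + 2 g\right)}{7} = \frac{439 + 2 g}{7 \left(175 + g\right)}$)
$2880250 - Q{\left(-791 \right)} = 2880250 - \frac{439 + 2 \left(-791\right)}{7 \left(175 - 791\right)} = 2880250 - \frac{439 - 1582}{7 \left(-616\right)} = 2880250 - \frac{1}{7} \left(- \frac{1}{616}\right) \left(-1143\right) = 2880250 - \frac{1143}{4312} = \frac{12419636857}{4312}$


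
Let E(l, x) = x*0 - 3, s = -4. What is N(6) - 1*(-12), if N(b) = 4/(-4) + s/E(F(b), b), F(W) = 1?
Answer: 37/3 ≈ 12.333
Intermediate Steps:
E(l, x) = -3 (E(l, x) = 0 - 3 = -3)
N(b) = 1/3 (N(b) = 4/(-4) - 4/(-3) = 4*(-1/4) - 4*(-1/3) = -1 + 4/3 = 1/3)
N(6) - 1*(-12) = 1/3 - 1*(-12) = 1/3 + 12 = 37/3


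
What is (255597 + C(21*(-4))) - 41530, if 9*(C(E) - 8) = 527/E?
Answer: 161840173/756 ≈ 2.1407e+5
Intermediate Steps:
C(E) = 8 + 527/(9*E) (C(E) = 8 + (527/E)/9 = 8 + 527/(9*E))
(255597 + C(21*(-4))) - 41530 = (255597 + (8 + 527/(9*((21*(-4)))))) - 41530 = (255597 + (8 + (527/9)/(-84))) - 41530 = (255597 + (8 + (527/9)*(-1/84))) - 41530 = (255597 + (8 - 527/756)) - 41530 = (255597 + 5521/756) - 41530 = 193236853/756 - 41530 = 161840173/756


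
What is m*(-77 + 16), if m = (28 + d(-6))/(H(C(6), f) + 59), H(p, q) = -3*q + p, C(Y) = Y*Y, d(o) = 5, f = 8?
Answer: -2013/71 ≈ -28.352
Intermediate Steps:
C(Y) = Y²
H(p, q) = p - 3*q
m = 33/71 (m = (28 + 5)/((6² - 3*8) + 59) = 33/((36 - 24) + 59) = 33/(12 + 59) = 33/71 ≈ 0.46479)
m*(-77 + 16) = 33*(-77 + 16)/71 = (33/71)*(-61) = -2013/71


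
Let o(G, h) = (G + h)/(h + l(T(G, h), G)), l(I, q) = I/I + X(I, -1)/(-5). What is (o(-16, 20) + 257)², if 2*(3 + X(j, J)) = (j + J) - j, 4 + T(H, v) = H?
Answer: 3114644481/47089 ≈ 66144.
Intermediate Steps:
T(H, v) = -4 + H
X(j, J) = -3 + J/2 (X(j, J) = -3 + ((j + J) - j)/2 = -3 + ((J + j) - j)/2 = -3 + J/2)
l(I, q) = 17/10 (l(I, q) = I/I + (-3 + (½)*(-1))/(-5) = 1 + (-3 - ½)*(-⅕) = 1 - 7/2*(-⅕) = 1 + 7/10 = 17/10)
o(G, h) = (G + h)/(17/10 + h) (o(G, h) = (G + h)/(h + 17/10) = (G + h)/(17/10 + h))
(o(-16, 20) + 257)² = (10*(-16 + 20)/(17 + 10*20) + 257)² = (10*4/(17 + 200) + 257)² = (10*4/217 + 257)² = (10*(1/217)*4 + 257)² = (40/217 + 257)² = (55809/217)² = 3114644481/47089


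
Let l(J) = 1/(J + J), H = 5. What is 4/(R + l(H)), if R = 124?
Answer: 40/1241 ≈ 0.032232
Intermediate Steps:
l(J) = 1/(2*J)
4/(R + l(H)) = 4/(124 + (1/2)/5) = 4/(124 + (1/2)*(1/5)) = 4/(124 + 1/10) = 4/(1241/10) = 4*(10/1241) = 40/1241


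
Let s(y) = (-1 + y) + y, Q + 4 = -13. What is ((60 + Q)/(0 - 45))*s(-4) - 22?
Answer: -67/5 ≈ -13.400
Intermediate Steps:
Q = -17 (Q = -4 - 13 = -17)
s(y) = -1 + 2*y
((60 + Q)/(0 - 45))*s(-4) - 22 = ((60 - 17)/(0 - 45))*(-1 + 2*(-4)) - 22 = (43/(-45))*(-1 - 8) - 22 = (43*(-1/45))*(-9) - 22 = -43/45*(-9) - 22 = 43/5 - 22 = -67/5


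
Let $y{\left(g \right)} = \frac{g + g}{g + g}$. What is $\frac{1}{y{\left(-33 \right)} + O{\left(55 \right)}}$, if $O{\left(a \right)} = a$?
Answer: $\frac{1}{56} \approx 0.017857$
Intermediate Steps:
$y{\left(g \right)} = 1$ ($y{\left(g \right)} = \frac{2 g}{2 g} = 2 g \frac{1}{2 g} = 1$)
$\frac{1}{y{\left(-33 \right)} + O{\left(55 \right)}} = \frac{1}{1 + 55} = \frac{1}{56}$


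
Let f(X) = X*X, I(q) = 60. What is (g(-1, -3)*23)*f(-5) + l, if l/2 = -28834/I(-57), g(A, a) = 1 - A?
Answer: 2833/15 ≈ 188.87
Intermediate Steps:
f(X) = X²
l = -14417/15 (l = 2*(-28834/60) = 2*(-28834*1/60) = 2*(-14417/30) = -14417/15 ≈ -961.13)
(g(-1, -3)*23)*f(-5) + l = ((1 - 1*(-1))*23)*(-5)² - 14417/15 = ((1 + 1)*23)*25 - 14417/15 = (2*23)*25 - 14417/15 = 46*25 - 14417/15 = 1150 - 14417/15 = 2833/15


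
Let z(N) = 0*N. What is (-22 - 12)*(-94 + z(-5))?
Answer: 3196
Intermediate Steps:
z(N) = 0
(-22 - 12)*(-94 + z(-5)) = (-22 - 12)*(-94 + 0) = -34*(-94) = 3196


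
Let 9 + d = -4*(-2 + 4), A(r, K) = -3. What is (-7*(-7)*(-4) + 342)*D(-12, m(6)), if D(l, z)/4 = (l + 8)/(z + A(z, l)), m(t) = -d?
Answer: -1168/7 ≈ -166.86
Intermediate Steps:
d = -17 (d = -9 - 4*(-2 + 4) = -9 - 4*2 = -9 - 8 = -17)
m(t) = 17 (m(t) = -1*(-17) = 17)
D(l, z) = 4*(8 + l)/(-3 + z) (D(l, z) = 4*((l + 8)/(z - 3)) = 4*((8 + l)/(-3 + z)) = 4*(8 + l)/(-3 + z))
(-7*(-7)*(-4) + 342)*D(-12, m(6)) = (-7*(-7)*(-4) + 342)*(4*(8 - 12)/(-3 + 17)) = (49*(-4) + 342)*(4*(-4)/14) = (-196 + 342)*(4*(1/14)*(-4)) = 146*(-8/7) = -1168/7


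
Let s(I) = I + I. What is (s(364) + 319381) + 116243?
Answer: 436352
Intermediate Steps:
s(I) = 2*I
(s(364) + 319381) + 116243 = (2*364 + 319381) + 116243 = (728 + 319381) + 116243 = 320109 + 116243 = 436352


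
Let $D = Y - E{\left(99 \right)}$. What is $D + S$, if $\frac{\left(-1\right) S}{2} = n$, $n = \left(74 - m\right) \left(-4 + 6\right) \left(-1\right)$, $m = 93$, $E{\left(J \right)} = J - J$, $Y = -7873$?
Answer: $-7949$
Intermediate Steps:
$E{\left(J \right)} = 0$
$n = 38$ ($n = \left(74 - 93\right) \left(-4 + 6\right) \left(-1\right) = \left(74 - 93\right) 2 \left(-1\right) = \left(-19\right) \left(-2\right) = 38$)
$S = -76$ ($S = \left(-2\right) 38 = -76$)
$D = -7873$ ($D = -7873 - 0 = -7873 + 0 = -7873$)
$D + S = -7873 - 76 = -7949$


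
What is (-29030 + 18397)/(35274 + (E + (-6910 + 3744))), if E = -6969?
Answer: -10633/25139 ≈ -0.42297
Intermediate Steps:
(-29030 + 18397)/(35274 + (E + (-6910 + 3744))) = (-29030 + 18397)/(35274 + (-6969 + (-6910 + 3744))) = -10633/(35274 + (-6969 - 3166)) = -10633/(35274 - 10135) = -10633/25139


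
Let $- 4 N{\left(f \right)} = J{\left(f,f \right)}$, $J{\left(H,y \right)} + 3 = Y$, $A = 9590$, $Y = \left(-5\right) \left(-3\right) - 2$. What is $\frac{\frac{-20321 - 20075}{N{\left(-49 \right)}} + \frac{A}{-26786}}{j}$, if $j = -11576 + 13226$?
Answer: $\frac{360674427}{36830750} \approx 9.7928$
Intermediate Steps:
$Y = 13$ ($Y = 15 - 2 = 13$)
$J{\left(H,y \right)} = 10$ ($J{\left(H,y \right)} = -3 + 13 = 10$)
$j = 1650$
$N{\left(f \right)} = - \frac{5}{2}$ ($N{\left(f \right)} = \left(- \frac{1}{4}\right) 10 = - \frac{5}{2}$)
$\frac{\frac{-20321 - 20075}{N{\left(-49 \right)}} + \frac{A}{-26786}}{j} = \frac{\frac{-20321 - 20075}{- \frac{5}{2}} + \frac{9590}{-26786}}{1650} = \left(\left(-20321 - 20075\right) \left(- \frac{2}{5}\right) + 9590 \left(- \frac{1}{26786}\right)\right) \frac{1}{1650} = \left(\left(-40396\right) \left(- \frac{2}{5}\right) - \frac{4795}{13393}\right) \frac{1}{1650} = \left(\frac{80792}{5} - \frac{4795}{13393}\right) \frac{1}{1650} = \frac{1082023281}{66965} \cdot \frac{1}{1650} = \frac{360674427}{36830750}$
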